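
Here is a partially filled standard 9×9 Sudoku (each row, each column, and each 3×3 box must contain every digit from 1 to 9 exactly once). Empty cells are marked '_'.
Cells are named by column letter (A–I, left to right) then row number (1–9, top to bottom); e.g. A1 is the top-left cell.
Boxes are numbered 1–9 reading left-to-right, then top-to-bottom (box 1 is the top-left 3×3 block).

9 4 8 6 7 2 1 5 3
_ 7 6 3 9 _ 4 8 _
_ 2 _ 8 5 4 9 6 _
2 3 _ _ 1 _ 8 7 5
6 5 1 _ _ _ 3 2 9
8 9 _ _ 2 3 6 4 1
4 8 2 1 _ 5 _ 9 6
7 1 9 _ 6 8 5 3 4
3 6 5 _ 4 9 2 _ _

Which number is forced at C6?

7

Row 6 already contains {1, 2, 3, 4, 6, 8, 9}.
Column C already contains {1, 2, 5, 6, 8, 9}.
Its 3×3 block (box 4) already contains {1, 2, 3, 5, 6, 8, 9}.
The only value from 1–9 not eliminated is 7, so C6 = 7.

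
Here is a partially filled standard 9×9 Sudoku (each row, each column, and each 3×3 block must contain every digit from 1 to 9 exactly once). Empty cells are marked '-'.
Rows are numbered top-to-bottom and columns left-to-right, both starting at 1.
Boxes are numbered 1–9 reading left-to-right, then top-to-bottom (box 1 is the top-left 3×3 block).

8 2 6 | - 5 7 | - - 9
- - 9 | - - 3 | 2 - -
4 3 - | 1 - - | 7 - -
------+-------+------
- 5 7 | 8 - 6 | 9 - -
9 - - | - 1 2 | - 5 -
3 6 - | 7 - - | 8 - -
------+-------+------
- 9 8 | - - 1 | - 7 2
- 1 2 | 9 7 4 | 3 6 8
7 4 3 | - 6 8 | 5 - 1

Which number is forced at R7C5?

3

Row 7 already contains {1, 2, 7, 8, 9}.
Column 5 already contains {1, 5, 6, 7}.
Its 3×3 block (box 8) already contains {1, 4, 6, 7, 8, 9}.
The only value from 1–9 not eliminated is 3, so R7C5 = 3.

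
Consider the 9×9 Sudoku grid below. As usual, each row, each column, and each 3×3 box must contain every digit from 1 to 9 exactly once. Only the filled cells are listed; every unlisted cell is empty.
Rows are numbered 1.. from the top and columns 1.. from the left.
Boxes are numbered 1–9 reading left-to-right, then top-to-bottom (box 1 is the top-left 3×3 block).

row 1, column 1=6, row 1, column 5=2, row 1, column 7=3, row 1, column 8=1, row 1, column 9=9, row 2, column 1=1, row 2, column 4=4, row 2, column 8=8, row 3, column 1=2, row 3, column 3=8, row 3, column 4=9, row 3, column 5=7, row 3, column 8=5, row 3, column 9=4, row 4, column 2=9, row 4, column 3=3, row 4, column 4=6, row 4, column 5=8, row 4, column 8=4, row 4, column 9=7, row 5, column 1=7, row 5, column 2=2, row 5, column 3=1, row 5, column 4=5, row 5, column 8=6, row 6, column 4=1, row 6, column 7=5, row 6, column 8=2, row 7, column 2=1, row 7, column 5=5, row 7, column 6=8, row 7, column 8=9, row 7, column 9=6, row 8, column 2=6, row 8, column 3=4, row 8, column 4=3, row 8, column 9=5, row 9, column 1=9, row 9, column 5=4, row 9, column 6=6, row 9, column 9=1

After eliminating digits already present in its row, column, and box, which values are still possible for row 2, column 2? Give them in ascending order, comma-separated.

Row 2 already contains {1, 4, 8}.
Column 2 already contains {1, 2, 6, 9}.
Its 3×3 block (box 1) already contains {1, 2, 6, 8}.
Removing those from 1–9 leaves {3, 5, 7} as the candidates for row 2, column 2.

3,5,7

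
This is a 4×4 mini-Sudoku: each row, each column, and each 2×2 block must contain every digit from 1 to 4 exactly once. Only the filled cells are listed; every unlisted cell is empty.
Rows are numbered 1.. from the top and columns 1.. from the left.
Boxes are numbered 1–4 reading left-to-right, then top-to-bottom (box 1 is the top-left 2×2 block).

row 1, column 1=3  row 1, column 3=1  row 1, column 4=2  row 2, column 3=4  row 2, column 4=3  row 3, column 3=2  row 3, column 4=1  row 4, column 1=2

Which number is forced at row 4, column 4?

Row 4 already contains {2}.
Column 4 already contains {1, 2, 3}.
Its 2×2 block (box 4) already contains {1, 2}.
The only value from 1–4 not eliminated is 4, so row 4, column 4 = 4.

4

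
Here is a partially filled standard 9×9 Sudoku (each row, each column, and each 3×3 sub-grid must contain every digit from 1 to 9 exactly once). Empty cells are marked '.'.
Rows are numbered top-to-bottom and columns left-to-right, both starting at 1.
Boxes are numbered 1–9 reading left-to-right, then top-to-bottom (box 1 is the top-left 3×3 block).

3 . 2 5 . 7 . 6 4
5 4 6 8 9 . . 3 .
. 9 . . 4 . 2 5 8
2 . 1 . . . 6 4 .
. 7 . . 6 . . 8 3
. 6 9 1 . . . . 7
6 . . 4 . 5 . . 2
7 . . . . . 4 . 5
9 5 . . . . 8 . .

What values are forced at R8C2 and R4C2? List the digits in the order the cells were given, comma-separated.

2,3

For R8C2:
  Consider where 2 can go in column 2.
  R1C2 is out (row 1 already has a 2).
  R4C2 is out (row 4 already has a 2).
  R7C2 is out (row 7 already has a 2).
  So the only cell in column 2 that can hold 2 is R8C2.
  So R8C2 = 2.
For R4C2:
  Consider where 3 can go in box 4.
  R5C1 is out (row 5 already has a 3).
  R5C3 is out (row 5 already has a 3).
  R6C1 is out (column 1 already has a 3).
  So the only cell in box 4 that can hold 3 is R4C2.
  So R4C2 = 3.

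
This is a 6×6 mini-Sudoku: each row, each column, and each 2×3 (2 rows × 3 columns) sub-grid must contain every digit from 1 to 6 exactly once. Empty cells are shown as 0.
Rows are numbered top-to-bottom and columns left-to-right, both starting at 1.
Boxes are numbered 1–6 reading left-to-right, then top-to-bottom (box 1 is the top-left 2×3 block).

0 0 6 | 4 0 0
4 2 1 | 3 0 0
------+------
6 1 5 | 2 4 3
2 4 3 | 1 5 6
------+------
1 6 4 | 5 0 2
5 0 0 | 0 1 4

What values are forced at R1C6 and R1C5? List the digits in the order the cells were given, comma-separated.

1,2

For R1C6:
  Consider where 1 can go in row 1.
  R1C1 is out (column 1 already has a 1).
  R1C2 is out (column 2 already has a 1).
  R1C5 is out (column 5 already has a 1).
  So the only cell in row 1 that can hold 1 is R1C6.
  So R1C6 = 1.
For R1C5:
  Row 1 already contains {4, 6}.
  Column 5 already contains {1, 4, 5}.
  Its 2×3 block (box 2) already contains {3, 4}.
  The only value from 1–6 not eliminated is 2, so R1C5 = 2.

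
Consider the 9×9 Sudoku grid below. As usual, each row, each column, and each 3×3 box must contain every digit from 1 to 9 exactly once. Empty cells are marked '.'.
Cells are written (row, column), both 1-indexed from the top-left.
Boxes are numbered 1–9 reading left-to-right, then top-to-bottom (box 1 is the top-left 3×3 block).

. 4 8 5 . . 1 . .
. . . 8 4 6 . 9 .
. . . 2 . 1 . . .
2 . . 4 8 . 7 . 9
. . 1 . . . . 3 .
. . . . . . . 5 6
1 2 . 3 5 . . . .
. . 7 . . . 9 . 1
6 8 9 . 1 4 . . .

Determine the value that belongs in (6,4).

Cell (6,4) itself could take any of {1, 7, 9} by direct elimination.
Consider where 1 can go in row 6.
(6,1) is out (column 1 already has a 1). (6,2) is out (box 4 already has a 1). (6,3) is out (column 3 already has a 1). (6,5) is out (column 5 already has a 1). The remaining empty cells in row 6 are similarly blocked.
So the only cell in row 6 that can hold 1 is (6,4).
Therefore (6,4) = 1.

1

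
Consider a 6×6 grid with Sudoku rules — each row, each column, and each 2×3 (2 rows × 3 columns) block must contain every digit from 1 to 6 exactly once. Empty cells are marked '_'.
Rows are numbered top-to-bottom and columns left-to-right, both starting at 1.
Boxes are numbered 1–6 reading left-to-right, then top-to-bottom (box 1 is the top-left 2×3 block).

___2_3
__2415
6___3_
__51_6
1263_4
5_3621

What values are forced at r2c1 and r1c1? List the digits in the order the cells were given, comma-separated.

For r2c1:
  Row 2 already contains {1, 2, 4, 5}.
  Column 1 already contains {1, 5, 6}.
  Its 2×3 block (box 1) already contains {2}.
  The only value from 1–6 not eliminated is 3, so r2c1 = 3.
For r1c1:
  Row 1 already contains {2, 3}.
  Column 1 already contains {1, 5, 6}.
  Its 2×3 block (box 1) already contains {2}.
  The only value from 1–6 not eliminated is 4, so r1c1 = 4.

3,4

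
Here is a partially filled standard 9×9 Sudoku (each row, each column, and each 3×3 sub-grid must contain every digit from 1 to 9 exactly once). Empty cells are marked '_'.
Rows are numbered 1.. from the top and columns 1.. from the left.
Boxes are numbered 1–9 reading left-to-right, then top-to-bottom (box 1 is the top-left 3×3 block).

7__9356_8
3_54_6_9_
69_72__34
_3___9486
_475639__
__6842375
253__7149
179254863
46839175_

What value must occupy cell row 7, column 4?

Row 7 already contains {1, 2, 3, 4, 5, 7, 9}.
Column 4 already contains {2, 3, 4, 5, 7, 8, 9}.
Its 3×3 block (box 8) already contains {1, 2, 3, 4, 5, 7, 9}.
The only value from 1–9 not eliminated is 6, so row 7, column 4 = 6.

6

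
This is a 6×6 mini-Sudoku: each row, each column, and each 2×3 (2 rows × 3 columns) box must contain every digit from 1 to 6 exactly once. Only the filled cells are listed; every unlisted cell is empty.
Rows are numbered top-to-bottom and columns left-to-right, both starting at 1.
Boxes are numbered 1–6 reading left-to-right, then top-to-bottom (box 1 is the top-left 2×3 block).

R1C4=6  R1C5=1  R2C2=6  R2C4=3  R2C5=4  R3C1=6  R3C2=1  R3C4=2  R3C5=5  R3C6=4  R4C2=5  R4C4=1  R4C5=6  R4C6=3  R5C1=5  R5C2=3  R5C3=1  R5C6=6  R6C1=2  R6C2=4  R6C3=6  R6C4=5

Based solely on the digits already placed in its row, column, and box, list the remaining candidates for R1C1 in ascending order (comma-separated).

Row 1 already contains {1, 6}.
Column 1 already contains {2, 5, 6}.
Its 2×3 block (box 1) already contains {6}.
Removing those from 1–6 leaves {3, 4} as the candidates for R1C1.

3,4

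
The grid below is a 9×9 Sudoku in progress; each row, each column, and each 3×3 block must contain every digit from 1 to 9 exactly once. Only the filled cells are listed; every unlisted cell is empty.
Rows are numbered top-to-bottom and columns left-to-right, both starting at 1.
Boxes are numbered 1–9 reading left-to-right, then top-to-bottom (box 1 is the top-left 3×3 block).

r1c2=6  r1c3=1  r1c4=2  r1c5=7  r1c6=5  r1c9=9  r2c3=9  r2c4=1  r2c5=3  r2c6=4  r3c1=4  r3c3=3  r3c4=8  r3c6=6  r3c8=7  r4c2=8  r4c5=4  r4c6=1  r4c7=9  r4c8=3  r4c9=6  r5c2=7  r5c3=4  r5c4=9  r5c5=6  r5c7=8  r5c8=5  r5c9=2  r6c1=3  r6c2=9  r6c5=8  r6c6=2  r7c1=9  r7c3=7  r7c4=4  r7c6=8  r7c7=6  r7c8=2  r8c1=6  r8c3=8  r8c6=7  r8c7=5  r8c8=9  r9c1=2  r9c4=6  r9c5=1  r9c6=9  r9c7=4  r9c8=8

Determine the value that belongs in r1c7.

3

Row 1 already contains {1, 2, 5, 6, 7, 9}.
Column 7 already contains {4, 5, 6, 8, 9}.
Its 3×3 block (box 3) already contains {7, 9}.
The only value from 1–9 not eliminated is 3, so r1c7 = 3.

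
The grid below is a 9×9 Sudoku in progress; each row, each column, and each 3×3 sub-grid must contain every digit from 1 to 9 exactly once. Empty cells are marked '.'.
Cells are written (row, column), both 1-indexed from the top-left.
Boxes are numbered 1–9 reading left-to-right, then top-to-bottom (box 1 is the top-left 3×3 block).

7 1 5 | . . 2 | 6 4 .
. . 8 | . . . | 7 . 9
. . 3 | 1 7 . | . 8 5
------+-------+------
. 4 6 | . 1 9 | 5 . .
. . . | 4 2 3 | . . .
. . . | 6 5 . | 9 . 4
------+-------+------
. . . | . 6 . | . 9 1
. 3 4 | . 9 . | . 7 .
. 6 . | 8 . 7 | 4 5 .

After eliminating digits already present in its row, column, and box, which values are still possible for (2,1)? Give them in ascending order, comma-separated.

Row 2 already contains {7, 8, 9}.
Column 1 already contains {7}.
Its 3×3 block (box 1) already contains {1, 3, 5, 7, 8}.
Removing those from 1–9 leaves {2, 4, 6} as the candidates for (2,1).

2,4,6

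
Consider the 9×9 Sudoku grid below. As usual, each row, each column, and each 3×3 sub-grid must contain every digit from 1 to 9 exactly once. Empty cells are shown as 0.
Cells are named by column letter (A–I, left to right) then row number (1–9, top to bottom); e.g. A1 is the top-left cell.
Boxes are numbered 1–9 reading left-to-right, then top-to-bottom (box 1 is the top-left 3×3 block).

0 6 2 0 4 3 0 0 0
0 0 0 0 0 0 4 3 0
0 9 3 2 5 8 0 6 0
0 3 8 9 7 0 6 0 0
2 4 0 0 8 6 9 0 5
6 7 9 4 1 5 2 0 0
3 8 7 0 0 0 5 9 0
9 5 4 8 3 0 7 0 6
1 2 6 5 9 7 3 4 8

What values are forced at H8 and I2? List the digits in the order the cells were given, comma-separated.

For H8:
  Consider where 2 can go in column H.
  H1 is out (row 1 already has a 2).
  H4 is out (box 6 already has a 2).
  H5 is out (row 5 already has a 2).
  H6 is out (row 6 already has a 2).
  So the only cell in column H that can hold 2 is H8.
  So H8 = 2.
For I2:
  Consider where 2 can go in row 2.
  A2 is out (column A already has a 2). B2 is out (column B already has a 2). C2 is out (column C already has a 2). D2 is out (column D already has a 2). The remaining empty cells in row 2 are similarly blocked.
  So the only cell in row 2 that can hold 2 is I2.
  So I2 = 2.

2,2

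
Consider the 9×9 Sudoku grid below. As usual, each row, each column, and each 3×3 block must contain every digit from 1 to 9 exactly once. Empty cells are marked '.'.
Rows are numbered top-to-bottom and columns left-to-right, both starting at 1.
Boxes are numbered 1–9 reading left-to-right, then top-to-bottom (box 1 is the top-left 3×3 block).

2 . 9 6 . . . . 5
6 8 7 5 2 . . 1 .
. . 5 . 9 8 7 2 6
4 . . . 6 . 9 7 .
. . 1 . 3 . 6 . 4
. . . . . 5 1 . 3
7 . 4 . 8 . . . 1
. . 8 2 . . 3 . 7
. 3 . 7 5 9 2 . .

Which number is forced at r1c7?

Cell r1c7 itself could take any of {4, 8} by direct elimination.
Consider where 8 can go in column 7.
r2c7 is out (row 2 already has a 8).
r7c7 is out (row 7 already has a 8).
So the only cell in column 7 that can hold 8 is r1c7.
Therefore r1c7 = 8.

8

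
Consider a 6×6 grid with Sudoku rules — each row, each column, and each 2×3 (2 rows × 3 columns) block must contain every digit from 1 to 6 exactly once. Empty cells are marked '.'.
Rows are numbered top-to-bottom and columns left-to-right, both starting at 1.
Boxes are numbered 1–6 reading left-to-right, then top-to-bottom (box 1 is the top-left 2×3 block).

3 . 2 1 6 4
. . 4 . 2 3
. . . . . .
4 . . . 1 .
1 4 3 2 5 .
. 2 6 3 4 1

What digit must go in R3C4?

Cell R3C4 itself could take any of {4, 5, 6} by direct elimination.
Consider where 4 can go in column 4.
R2C4 is out (row 2 already has a 4).
R4C4 is out (row 4 already has a 4).
So the only cell in column 4 that can hold 4 is R3C4.
Therefore R3C4 = 4.

4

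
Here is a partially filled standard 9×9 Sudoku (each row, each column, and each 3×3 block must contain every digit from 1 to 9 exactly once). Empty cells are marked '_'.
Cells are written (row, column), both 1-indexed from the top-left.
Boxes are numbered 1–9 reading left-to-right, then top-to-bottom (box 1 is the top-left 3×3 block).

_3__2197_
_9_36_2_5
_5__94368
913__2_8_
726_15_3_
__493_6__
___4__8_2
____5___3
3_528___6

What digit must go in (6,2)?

Row 6 already contains {3, 4, 6, 9}.
Column 2 already contains {1, 2, 3, 5, 9}.
Its 3×3 block (box 4) already contains {1, 2, 3, 4, 6, 7, 9}.
The only value from 1–9 not eliminated is 8, so (6,2) = 8.

8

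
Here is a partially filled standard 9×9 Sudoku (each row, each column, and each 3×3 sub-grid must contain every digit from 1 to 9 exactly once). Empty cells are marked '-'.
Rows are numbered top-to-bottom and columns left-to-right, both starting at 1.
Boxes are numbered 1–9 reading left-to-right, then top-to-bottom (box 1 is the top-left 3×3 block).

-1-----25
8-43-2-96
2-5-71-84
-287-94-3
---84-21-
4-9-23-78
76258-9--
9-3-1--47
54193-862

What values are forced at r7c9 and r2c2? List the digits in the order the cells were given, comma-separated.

1,7

For r7c9:
  Row 7 already contains {2, 5, 6, 7, 8, 9}.
  Column 9 already contains {2, 3, 4, 5, 6, 7, 8}.
  Its 3×3 block (box 9) already contains {2, 4, 6, 7, 8, 9}.
  The only value from 1–9 not eliminated is 1, so r7c9 = 1.
For r2c2:
  Row 2 already contains {2, 3, 4, 6, 8, 9}.
  Column 2 already contains {1, 2, 4, 6}.
  Its 3×3 block (box 1) already contains {1, 2, 4, 5, 8}.
  The only value from 1–9 not eliminated is 7, so r2c2 = 7.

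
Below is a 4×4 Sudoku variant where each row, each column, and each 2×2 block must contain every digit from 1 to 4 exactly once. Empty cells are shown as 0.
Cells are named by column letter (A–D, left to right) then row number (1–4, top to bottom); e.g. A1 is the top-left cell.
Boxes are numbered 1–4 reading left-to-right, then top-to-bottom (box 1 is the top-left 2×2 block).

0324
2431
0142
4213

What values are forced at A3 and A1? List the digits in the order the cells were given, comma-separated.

3,1

For A3:
  Row 3 already contains {1, 2, 4}.
  Column A already contains {2, 4}.
  Its 2×2 block (box 3) already contains {1, 2, 4}.
  The only value from 1–4 not eliminated is 3, so A3 = 3.
For A1:
  Row 1 already contains {2, 3, 4}.
  Column A already contains {2, 4}.
  Its 2×2 block (box 1) already contains {2, 3, 4}.
  The only value from 1–4 not eliminated is 1, so A1 = 1.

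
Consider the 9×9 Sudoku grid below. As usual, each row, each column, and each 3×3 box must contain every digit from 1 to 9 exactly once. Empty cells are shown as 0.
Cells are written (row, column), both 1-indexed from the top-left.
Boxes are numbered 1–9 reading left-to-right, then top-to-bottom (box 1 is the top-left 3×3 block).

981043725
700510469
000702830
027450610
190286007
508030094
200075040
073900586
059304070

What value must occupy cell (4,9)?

8

Cell (4,9) itself could take any of {3, 8} by direct elimination.
Consider where 8 can go in row 4.
(4,1) is out (box 4 already has a 8).
(4,6) is out (box 5 already has a 8).
So the only cell in row 4 that can hold 8 is (4,9).
Therefore (4,9) = 8.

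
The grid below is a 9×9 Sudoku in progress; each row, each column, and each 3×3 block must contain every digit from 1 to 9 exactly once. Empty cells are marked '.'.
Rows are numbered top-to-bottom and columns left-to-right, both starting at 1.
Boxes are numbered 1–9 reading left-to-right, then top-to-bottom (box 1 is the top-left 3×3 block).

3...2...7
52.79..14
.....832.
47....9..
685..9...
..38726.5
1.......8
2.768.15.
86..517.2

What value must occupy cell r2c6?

3

Cell r2c6 itself could take any of {3, 6} by direct elimination.
Consider where 3 can go in row 2.
r2c3 is out (column 3 already has a 3).
r2c7 is out (column 7 already has a 3).
So the only cell in row 2 that can hold 3 is r2c6.
Therefore r2c6 = 3.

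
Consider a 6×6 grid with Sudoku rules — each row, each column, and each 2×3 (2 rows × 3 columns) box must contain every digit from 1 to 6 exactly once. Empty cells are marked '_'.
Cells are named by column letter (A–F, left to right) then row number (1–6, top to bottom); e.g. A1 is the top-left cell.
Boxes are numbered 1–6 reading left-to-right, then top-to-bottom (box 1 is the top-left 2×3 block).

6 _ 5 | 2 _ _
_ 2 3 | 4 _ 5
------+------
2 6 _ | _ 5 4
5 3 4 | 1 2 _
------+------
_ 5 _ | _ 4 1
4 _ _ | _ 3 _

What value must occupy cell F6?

Cell F6 itself could take any of {2, 6} by direct elimination.
Consider where 2 can go in column F.
F1 is out (row 1 already has a 2).
F4 is out (row 4 already has a 2).
So the only cell in column F that can hold 2 is F6.
Therefore F6 = 2.

2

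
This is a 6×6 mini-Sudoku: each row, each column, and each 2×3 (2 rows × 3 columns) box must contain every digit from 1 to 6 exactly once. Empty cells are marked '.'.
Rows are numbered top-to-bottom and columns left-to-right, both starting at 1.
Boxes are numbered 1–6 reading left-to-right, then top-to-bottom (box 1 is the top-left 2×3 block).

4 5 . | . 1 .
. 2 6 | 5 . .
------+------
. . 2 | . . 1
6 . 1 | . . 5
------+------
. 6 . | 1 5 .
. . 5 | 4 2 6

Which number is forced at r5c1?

Cell r5c1 itself could take any of {2, 3} by direct elimination.
Consider where 2 can go in column 1.
r2c1 is out (row 2 already has a 2).
r3c1 is out (row 3 already has a 2).
r6c1 is out (row 6 already has a 2).
So the only cell in column 1 that can hold 2 is r5c1.
Therefore r5c1 = 2.

2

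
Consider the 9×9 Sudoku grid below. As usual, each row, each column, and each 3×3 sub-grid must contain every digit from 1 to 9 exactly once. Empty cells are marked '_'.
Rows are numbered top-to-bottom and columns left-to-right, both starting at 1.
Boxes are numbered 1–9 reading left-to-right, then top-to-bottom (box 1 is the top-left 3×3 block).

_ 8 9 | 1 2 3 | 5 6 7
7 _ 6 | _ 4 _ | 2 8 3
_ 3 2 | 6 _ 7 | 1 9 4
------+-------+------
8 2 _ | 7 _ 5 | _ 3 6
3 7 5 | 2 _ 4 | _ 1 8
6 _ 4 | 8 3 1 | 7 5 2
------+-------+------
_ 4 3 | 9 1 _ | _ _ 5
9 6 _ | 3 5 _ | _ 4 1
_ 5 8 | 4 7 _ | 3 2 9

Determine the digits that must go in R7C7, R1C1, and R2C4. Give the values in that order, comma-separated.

For R7C7:
  Consider where 6 can go in column 7.
  R4C7 is out (row 4 already has a 6).
  R5C7 is out (box 6 already has a 6).
  R8C7 is out (row 8 already has a 6).
  So the only cell in column 7 that can hold 6 is R7C7.
  So R7C7 = 6.
For R1C1:
  Row 1 already contains {1, 2, 3, 5, 6, 7, 8, 9}.
  Column 1 already contains {3, 6, 7, 8, 9}.
  Its 3×3 block (box 1) already contains {2, 3, 6, 7, 8, 9}.
  The only value from 1–9 not eliminated is 4, so R1C1 = 4.
For R2C4:
  Row 2 already contains {2, 3, 4, 6, 7, 8}.
  Column 4 already contains {1, 2, 3, 4, 6, 7, 8, 9}.
  Its 3×3 block (box 2) already contains {1, 2, 3, 4, 6, 7}.
  The only value from 1–9 not eliminated is 5, so R2C4 = 5.

6,4,5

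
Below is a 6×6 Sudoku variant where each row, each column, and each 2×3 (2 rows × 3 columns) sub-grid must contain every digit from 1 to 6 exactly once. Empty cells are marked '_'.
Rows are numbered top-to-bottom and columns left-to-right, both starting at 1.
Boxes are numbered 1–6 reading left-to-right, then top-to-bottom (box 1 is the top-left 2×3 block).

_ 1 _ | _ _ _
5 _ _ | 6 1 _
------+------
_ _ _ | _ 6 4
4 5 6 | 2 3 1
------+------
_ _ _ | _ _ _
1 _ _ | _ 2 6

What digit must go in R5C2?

Cell R5C2 itself could take any of {2, 3, 4, 6} by direct elimination.
Consider where 6 can go in column 2.
R2C2 is out (row 2 already has a 6).
R3C2 is out (row 3 already has a 6).
R6C2 is out (row 6 already has a 6).
So the only cell in column 2 that can hold 6 is R5C2.
Therefore R5C2 = 6.

6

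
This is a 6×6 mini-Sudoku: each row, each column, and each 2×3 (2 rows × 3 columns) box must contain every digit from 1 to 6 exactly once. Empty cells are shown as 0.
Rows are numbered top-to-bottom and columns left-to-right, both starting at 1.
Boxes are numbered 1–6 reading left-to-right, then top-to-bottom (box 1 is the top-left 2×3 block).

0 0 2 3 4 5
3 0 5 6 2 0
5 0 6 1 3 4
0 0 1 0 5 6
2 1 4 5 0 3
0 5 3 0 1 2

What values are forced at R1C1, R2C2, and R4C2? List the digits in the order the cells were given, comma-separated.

For R1C1:
  Consider where 1 can go in row 1.
  R1C2 is out (column 2 already has a 1).
  So the only cell in row 1 that can hold 1 is R1C1.
  So R1C1 = 1.
For R2C2:
  Row 2 already contains {2, 3, 5, 6}.
  Column 2 already contains {1, 5}.
  Its 2×3 block (box 1) already contains {2, 3, 5}.
  The only value from 1–6 not eliminated is 4, so R2C2 = 4.
For R4C2:
  Consider where 3 can go in column 2.
  R1C2 is out (row 1 already has a 3).
  R2C2 is out (row 2 already has a 3).
  R3C2 is out (row 3 already has a 3).
  So the only cell in column 2 that can hold 3 is R4C2.
  So R4C2 = 3.

1,4,3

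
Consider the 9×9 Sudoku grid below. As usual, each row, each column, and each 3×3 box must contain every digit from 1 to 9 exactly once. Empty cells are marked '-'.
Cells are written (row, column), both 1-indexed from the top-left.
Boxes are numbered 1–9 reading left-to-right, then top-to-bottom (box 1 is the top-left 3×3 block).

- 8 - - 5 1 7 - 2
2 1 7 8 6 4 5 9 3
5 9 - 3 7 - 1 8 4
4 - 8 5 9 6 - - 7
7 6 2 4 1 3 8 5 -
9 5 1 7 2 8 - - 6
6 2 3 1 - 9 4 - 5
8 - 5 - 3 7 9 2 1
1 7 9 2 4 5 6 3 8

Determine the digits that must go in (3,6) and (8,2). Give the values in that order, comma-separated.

2,4

For (3,6):
  Row 3 already contains {1, 3, 4, 5, 7, 8, 9}.
  Column 6 already contains {1, 3, 4, 5, 6, 7, 8, 9}.
  Its 3×3 block (box 2) already contains {1, 3, 4, 5, 6, 7, 8}.
  The only value from 1–9 not eliminated is 2, so (3,6) = 2.
For (8,2):
  Row 8 already contains {1, 2, 3, 5, 7, 8, 9}.
  Column 2 already contains {1, 2, 5, 6, 7, 8, 9}.
  Its 3×3 block (box 7) already contains {1, 2, 3, 5, 6, 7, 8, 9}.
  The only value from 1–9 not eliminated is 4, so (8,2) = 4.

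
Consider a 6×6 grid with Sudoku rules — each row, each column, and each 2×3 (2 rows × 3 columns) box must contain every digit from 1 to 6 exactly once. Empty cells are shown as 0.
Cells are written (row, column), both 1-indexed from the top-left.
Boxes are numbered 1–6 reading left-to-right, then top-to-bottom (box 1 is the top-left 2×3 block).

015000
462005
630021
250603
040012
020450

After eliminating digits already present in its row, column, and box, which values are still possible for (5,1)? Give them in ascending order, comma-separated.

Row 5 already contains {1, 2, 4}.
Column 1 already contains {2, 4, 6}.
Its 2×3 block (box 5) already contains {2, 4}.
Removing those from 1–6 leaves {3, 5} as the candidates for (5,1).

3,5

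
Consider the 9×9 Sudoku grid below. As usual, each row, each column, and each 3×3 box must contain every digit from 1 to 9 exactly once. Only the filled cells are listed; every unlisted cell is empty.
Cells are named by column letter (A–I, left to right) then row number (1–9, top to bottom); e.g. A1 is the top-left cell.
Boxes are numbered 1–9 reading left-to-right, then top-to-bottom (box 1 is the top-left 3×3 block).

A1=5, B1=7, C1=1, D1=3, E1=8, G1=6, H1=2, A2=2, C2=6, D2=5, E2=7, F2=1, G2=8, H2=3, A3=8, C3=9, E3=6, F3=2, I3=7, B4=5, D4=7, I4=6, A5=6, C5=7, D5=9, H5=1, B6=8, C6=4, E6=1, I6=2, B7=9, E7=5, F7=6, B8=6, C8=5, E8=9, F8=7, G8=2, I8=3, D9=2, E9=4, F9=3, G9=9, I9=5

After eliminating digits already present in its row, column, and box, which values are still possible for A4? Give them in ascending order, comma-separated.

1,3,9

Row 4 already contains {5, 6, 7}.
Column A already contains {2, 5, 6, 8}.
Its 3×3 block (box 4) already contains {4, 5, 6, 7, 8}.
Removing those from 1–9 leaves {1, 3, 9} as the candidates for A4.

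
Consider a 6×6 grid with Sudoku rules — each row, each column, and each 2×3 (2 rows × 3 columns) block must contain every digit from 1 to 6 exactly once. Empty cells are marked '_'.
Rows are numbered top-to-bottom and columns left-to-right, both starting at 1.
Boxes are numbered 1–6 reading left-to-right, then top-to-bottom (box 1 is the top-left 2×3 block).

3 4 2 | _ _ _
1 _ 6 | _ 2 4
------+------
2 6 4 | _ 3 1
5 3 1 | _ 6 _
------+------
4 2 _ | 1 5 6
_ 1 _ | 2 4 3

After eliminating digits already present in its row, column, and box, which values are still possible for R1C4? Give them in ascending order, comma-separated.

5,6

Row 1 already contains {2, 3, 4}.
Column 4 already contains {1, 2}.
Its 2×3 block (box 2) already contains {2, 4}.
Removing those from 1–6 leaves {5, 6} as the candidates for R1C4.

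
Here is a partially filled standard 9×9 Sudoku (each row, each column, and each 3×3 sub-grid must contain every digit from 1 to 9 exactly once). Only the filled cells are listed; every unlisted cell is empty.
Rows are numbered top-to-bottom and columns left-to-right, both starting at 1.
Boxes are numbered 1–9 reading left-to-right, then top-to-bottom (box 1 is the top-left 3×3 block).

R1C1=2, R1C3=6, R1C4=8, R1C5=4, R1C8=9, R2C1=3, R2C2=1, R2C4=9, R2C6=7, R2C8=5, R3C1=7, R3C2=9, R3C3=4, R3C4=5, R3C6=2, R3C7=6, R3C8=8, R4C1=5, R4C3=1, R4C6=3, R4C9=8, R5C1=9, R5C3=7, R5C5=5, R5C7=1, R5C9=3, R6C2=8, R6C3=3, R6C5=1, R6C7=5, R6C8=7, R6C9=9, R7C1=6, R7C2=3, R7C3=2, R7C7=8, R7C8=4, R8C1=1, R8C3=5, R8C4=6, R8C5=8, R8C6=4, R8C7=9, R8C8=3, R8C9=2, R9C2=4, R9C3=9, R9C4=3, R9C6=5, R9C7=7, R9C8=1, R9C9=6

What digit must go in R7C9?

5

Row 7 already contains {2, 3, 4, 6, 8}.
Column 9 already contains {2, 3, 6, 8, 9}.
Its 3×3 block (box 9) already contains {1, 2, 3, 4, 6, 7, 8, 9}.
The only value from 1–9 not eliminated is 5, so R7C9 = 5.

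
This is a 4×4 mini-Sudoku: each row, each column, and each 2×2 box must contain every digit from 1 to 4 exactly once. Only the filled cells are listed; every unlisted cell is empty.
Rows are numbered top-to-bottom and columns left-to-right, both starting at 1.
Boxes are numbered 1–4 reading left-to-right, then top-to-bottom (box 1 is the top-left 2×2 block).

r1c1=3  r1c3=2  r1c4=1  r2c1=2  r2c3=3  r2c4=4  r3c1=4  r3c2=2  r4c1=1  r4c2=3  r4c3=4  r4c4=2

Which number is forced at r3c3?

1

Row 3 already contains {2, 4}.
Column 3 already contains {2, 3, 4}.
Its 2×2 block (box 4) already contains {2, 4}.
The only value from 1–4 not eliminated is 1, so r3c3 = 1.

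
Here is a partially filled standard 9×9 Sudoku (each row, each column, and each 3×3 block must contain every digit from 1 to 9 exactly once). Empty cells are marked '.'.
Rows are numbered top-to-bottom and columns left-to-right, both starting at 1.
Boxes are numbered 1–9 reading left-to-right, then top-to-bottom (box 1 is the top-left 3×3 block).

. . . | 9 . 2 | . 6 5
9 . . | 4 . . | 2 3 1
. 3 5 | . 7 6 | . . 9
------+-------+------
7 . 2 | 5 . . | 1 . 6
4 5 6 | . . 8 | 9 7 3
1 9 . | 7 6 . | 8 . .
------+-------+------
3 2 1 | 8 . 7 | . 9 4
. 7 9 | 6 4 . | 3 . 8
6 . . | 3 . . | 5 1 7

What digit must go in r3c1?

2

Cell r3c1 itself could take any of {2, 8} by direct elimination.
Consider where 2 can go in column 1.
r1c1 is out (row 1 already has a 2).
r8c1 is out (box 7 already has a 2).
So the only cell in column 1 that can hold 2 is r3c1.
Therefore r3c1 = 2.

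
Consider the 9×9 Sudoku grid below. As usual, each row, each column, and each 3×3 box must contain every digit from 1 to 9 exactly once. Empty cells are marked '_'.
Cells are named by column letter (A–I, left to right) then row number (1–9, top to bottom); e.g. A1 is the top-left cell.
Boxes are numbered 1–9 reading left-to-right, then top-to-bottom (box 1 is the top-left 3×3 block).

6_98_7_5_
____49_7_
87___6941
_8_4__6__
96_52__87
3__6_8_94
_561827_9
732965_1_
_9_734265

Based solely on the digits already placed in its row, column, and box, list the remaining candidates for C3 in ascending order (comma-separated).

Row 3 already contains {1, 4, 6, 7, 8, 9}.
Column C already contains {2, 6, 9}.
Its 3×3 block (box 1) already contains {6, 7, 8, 9}.
Removing those from 1–9 leaves {3, 5} as the candidates for C3.

3,5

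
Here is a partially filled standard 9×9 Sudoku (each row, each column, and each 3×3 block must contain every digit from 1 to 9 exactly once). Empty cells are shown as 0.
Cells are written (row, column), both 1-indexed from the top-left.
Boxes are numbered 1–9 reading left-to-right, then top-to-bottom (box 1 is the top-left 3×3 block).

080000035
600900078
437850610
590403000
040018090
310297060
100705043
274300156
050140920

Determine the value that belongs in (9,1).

Row 9 already contains {1, 2, 4, 5, 9}.
Column 1 already contains {1, 2, 3, 4, 5, 6}.
Its 3×3 block (box 7) already contains {1, 2, 4, 5, 7}.
The only value from 1–9 not eliminated is 8, so (9,1) = 8.

8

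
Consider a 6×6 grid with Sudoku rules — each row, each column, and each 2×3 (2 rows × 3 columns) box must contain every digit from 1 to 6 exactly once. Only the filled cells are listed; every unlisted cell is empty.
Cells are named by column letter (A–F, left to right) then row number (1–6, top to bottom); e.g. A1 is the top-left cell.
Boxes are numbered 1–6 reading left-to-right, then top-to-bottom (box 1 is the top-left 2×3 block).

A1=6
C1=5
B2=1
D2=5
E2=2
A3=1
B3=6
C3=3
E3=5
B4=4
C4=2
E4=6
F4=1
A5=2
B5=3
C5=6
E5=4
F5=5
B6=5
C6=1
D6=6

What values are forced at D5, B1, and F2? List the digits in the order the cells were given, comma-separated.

For D5:
  Row 5 already contains {2, 3, 4, 5, 6}.
  Column D already contains {5, 6}.
  Its 2×3 block (box 6) already contains {4, 5, 6}.
  The only value from 1–6 not eliminated is 1, so D5 = 1.
For B1:
  Row 1 already contains {5, 6}.
  Column B already contains {1, 3, 4, 5, 6}.
  Its 2×3 block (box 1) already contains {1, 5, 6}.
  The only value from 1–6 not eliminated is 2, so B1 = 2.
For F2:
  Consider where 6 can go in row 2.
  A2 is out (column A already has a 6).
  C2 is out (column C already has a 6).
  So the only cell in row 2 that can hold 6 is F2.
  So F2 = 6.

1,2,6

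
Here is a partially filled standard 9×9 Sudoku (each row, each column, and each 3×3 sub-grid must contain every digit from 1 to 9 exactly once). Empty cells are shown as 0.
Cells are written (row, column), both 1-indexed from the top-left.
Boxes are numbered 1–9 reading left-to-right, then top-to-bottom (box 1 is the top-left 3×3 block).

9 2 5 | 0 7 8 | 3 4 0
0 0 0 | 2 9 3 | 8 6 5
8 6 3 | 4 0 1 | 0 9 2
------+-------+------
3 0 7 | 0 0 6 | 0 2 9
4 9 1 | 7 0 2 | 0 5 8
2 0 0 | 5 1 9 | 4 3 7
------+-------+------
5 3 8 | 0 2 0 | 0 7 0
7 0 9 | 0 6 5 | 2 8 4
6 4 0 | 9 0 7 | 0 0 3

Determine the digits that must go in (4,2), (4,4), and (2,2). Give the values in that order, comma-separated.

5,8,7

For (4,2):
  Consider where 5 can go in box 4.
  (6,2) is out (row 6 already has a 5).
  (6,3) is out (row 6 already has a 5).
  So the only cell in box 4 that can hold 5 is (4,2).
  So (4,2) = 5.
For (4,4):
  Row 4 already contains {2, 3, 6, 7, 9}.
  Column 4 already contains {2, 4, 5, 7, 9}.
  Its 3×3 block (box 5) already contains {1, 2, 5, 6, 7, 9}.
  The only value from 1–9 not eliminated is 8, so (4,4) = 8.
For (2,2):
  Consider where 7 can go in row 2.
  (2,1) is out (column 1 already has a 7).
  (2,3) is out (column 3 already has a 7).
  So the only cell in row 2 that can hold 7 is (2,2).
  So (2,2) = 7.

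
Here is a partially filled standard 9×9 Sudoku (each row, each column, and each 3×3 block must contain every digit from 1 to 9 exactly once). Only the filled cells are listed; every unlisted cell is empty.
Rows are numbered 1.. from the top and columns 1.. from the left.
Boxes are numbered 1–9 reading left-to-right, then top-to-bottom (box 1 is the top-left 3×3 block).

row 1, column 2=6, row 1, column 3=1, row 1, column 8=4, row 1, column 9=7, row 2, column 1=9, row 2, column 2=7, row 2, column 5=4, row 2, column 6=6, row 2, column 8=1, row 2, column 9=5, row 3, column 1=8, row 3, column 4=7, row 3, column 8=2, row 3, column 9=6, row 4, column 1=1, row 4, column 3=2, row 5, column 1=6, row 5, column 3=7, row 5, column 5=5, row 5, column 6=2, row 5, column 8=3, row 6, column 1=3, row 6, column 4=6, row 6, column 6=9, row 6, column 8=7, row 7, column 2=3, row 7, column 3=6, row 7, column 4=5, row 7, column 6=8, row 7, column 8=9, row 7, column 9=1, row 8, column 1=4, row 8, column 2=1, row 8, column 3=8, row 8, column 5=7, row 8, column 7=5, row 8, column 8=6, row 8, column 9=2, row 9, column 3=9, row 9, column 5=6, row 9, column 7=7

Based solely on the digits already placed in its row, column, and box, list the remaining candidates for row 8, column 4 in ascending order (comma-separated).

Row 8 already contains {1, 2, 4, 5, 6, 7, 8}.
Column 4 already contains {5, 6, 7}.
Its 3×3 block (box 8) already contains {5, 6, 7, 8}.
Removing those from 1–9 leaves {3, 9} as the candidates for row 8, column 4.

3,9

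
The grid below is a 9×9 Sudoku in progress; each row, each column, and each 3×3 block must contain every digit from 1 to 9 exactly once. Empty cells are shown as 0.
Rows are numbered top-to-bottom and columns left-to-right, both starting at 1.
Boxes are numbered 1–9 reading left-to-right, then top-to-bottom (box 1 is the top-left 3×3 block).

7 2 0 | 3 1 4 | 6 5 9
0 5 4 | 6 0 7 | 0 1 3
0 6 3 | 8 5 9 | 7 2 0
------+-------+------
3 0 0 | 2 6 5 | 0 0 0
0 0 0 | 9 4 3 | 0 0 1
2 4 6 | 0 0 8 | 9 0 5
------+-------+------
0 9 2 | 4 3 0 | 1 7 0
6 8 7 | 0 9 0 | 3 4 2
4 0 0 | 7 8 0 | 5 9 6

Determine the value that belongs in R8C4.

Cell R8C4 itself could take any of {1, 5} by direct elimination.
Consider where 5 can go in column 4.
R6C4 is out (row 6 already has a 5).
So the only cell in column 4 that can hold 5 is R8C4.
Therefore R8C4 = 5.

5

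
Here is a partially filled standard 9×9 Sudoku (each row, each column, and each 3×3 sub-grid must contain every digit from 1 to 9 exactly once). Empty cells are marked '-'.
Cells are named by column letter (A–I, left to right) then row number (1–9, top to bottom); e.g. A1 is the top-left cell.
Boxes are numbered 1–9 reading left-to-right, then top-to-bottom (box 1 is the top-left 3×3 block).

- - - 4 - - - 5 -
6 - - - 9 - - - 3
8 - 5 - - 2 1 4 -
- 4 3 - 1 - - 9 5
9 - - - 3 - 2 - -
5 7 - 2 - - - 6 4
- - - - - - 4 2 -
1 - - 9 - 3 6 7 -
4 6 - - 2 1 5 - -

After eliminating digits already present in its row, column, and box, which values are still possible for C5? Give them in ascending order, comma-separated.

Row 5 already contains {2, 3, 9}.
Column C already contains {3, 5}.
Its 3×3 block (box 4) already contains {3, 4, 5, 7, 9}.
Removing those from 1–9 leaves {1, 6, 8} as the candidates for C5.

1,6,8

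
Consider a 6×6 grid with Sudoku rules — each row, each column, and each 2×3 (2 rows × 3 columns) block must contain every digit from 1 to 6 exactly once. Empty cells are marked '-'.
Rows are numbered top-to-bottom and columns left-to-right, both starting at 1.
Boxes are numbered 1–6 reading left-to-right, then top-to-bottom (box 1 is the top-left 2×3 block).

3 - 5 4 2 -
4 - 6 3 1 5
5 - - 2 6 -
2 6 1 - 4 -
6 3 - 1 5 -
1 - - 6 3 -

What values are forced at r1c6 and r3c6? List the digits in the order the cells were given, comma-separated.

6,1

For r1c6:
  Row 1 already contains {2, 3, 4, 5}.
  Column 6 already contains {5}.
  Its 2×3 block (box 2) already contains {1, 2, 3, 4, 5}.
  The only value from 1–6 not eliminated is 6, so r1c6 = 6.
For r3c6:
  Consider where 1 can go in box 4.
  r4c4 is out (row 4 already has a 1).
  r4c6 is out (row 4 already has a 1).
  So the only cell in box 4 that can hold 1 is r3c6.
  So r3c6 = 1.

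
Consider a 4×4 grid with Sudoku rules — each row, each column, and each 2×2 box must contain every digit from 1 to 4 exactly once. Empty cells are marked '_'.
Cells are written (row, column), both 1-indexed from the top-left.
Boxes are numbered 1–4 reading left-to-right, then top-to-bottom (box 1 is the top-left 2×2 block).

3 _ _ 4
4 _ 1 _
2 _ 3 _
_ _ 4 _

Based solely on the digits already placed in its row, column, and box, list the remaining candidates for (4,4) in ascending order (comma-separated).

Row 4 already contains {4}.
Column 4 already contains {4}.
Its 2×2 block (box 4) already contains {3, 4}.
Removing those from 1–4 leaves {1, 2} as the candidates for (4,4).

1,2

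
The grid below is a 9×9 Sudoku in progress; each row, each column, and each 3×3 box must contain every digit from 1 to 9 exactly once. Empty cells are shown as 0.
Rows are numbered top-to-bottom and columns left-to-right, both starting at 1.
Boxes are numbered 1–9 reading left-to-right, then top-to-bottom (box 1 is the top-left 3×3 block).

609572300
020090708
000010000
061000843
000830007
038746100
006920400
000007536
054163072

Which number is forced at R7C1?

3

Cell R7C1 itself could take any of {1, 3, 7, 8} by direct elimination.
Consider where 3 can go in row 7.
R7C2 is out (column 2 already has a 3).
R7C6 is out (column 6 already has a 3).
R7C8 is out (column 8 already has a 3).
R7C9 is out (column 9 already has a 3).
So the only cell in row 7 that can hold 3 is R7C1.
Therefore R7C1 = 3.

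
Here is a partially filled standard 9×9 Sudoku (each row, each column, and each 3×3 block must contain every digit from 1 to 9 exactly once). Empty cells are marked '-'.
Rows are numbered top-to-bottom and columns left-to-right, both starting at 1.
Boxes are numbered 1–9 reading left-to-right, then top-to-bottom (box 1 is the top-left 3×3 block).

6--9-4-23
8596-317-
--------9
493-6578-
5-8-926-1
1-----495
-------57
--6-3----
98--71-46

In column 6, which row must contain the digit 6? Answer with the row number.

Consider where 6 can go in column 6.
R3C6 is out (box 2 already has a 6).
R6C6 is out (box 5 already has a 6).
R8C6 is out (row 8 already has a 6).
So the only cell in column 6 that can hold 6 is R7C6.
That is row 7.

7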